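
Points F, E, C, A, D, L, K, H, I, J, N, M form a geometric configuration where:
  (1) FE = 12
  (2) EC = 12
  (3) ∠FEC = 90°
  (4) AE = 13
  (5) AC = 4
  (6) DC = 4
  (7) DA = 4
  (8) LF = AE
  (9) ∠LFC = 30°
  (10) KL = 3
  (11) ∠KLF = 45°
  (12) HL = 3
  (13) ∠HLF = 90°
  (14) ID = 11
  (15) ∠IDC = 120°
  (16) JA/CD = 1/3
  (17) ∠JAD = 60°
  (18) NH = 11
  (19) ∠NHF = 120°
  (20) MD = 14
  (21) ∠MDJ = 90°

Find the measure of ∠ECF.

Step 1: By the law of cosines on triangle CEF: CF² = 12² + 12² − 2·12·12·cos(90°) = 288, so CF = 12·√2.
Step 2: By the inverse law of cosines on triangle ECF: cos(∠ECF) = (12² + (12·√2)² − 12²) / (2·12·12·√2) = 288/407.29 = 0.7071, so ∠ECF = 45°.

Therefore, the measure of angle ∠ECF = 45°.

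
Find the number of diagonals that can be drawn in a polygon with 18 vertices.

Each of the 18 vertices connects to 15 non-adjacent vertices via diagonals.
Total connections = 18 × 15 = 270, but each diagonal is counted twice.
Number of diagonals = 270 / 2 = 135.

135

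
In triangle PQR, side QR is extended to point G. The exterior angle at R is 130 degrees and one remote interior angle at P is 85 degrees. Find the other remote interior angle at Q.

By the exterior angle theorem: exterior angle = sum of remote interior angles.
130 = 85 + angle Q
angle Q = 130 - 85 = 45 degrees

45 degrees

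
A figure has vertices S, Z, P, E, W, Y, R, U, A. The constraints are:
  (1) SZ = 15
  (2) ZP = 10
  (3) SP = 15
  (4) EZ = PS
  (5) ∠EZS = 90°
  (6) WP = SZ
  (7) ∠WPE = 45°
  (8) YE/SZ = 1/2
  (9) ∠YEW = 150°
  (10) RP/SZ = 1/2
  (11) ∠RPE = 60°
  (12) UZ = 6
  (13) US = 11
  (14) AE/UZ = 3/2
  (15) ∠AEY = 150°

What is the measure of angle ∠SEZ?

From the given relations: EZ = PS = 15.
Step 1: By the law of cosines on triangle EZS: ES² = 15² + 15² − 2·15·15·cos(90°) = 450, so ES = 15·√2.
Step 2: By the inverse law of cosines on triangle SEZ: cos(∠SEZ) = ((15·√2)² + 15² − 15²) / (2·15·√2·15) = 450/636.4 = 0.7071, so ∠SEZ = 45°.

Therefore, the measure of angle ∠SEZ = 45°.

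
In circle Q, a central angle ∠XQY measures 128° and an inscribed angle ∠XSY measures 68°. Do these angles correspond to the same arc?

By the inscribed angle theorem, the inscribed angle for a central angle of 128° should be 128° / 2 = 64°.
The given inscribed angle is 68°, which does not equal 64°.
Therefore, no, they do not correspond to the same arc.

No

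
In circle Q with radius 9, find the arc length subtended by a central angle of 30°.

The full circumference is 2πr = 2π(9) = 18*pi.
The arc spans 30° out of 360°, which is a fraction of 1/12.
Arc length = 18*pi × 1/12 = 3*pi/2.

3*pi/2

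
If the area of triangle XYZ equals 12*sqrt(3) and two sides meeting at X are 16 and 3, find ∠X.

From the SAS area formula Area = (1/2)ab sin(C), rearranging gives sin(C) = 2*Area/(ab).
sin(C) = 2 * 12*sqrt(3) / (48) = sqrt(3)/2.
Therefore C = arcsin(sqrt(3)/2) = 60°.
Since sin(180° - C) = sin(C), the obtuse angle 120° gives the same area, so C = 60° or C = 120°.

60° or 120°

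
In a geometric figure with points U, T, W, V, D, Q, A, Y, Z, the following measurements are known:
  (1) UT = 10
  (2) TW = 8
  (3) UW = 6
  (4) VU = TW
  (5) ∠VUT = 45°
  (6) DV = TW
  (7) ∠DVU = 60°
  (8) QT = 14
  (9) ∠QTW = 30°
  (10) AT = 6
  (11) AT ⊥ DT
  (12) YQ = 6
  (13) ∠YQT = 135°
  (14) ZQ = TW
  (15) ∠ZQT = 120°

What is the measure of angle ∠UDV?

From the given relations: DV = TW = 8; VU = TW = 8.
Step 1: By the law of cosines on triangle DVU: DU² = 8² + 8² − 2·8·8·cos(60°) = 64, so DU = 8.
Step 2: By the inverse law of cosines on triangle UDV: cos(∠UDV) = (8² + 8² − 8²) / (2·8·8) = 64/128 = 0.5, so ∠UDV = 60°.

Therefore, the measure of angle ∠UDV = 60°.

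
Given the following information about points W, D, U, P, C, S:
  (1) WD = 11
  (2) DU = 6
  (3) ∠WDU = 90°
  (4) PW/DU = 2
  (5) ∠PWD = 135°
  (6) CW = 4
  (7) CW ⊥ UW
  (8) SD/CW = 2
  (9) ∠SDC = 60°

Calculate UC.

Step 1: By the law of cosines on triangle UDW: UW² = 6² + 11² − 2·6·11·cos(90°) = 157, so UW = √157.
Step 2: By the law of cosines on triangle UWC: UC² = √157² + 4² − 2·√157·4·cos(90°) = 173, so UC = √173.

Therefore, the length of UC = √173.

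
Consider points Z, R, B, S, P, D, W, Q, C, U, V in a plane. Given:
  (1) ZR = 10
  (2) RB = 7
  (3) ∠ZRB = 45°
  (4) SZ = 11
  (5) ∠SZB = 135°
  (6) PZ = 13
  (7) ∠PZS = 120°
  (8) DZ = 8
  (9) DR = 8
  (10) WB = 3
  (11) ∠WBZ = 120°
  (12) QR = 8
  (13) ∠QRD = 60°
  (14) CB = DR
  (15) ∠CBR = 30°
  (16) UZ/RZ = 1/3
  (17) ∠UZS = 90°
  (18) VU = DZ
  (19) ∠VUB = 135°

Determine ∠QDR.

Step 1: By the law of cosines on triangle DRQ: DQ² = 8² + 8² − 2·8·8·cos(60°) = 64, so DQ = 8.
Step 2: By the inverse law of cosines on triangle QDR: cos(∠QDR) = (8² + 8² − 8²) / (2·8·8) = 64/128 = 0.5, so ∠QDR = 60°.

Therefore, the measure of angle ∠QDR = 60°.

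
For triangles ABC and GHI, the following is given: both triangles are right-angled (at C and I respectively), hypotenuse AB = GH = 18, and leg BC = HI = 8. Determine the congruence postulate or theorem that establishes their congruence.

The given information provides:
both triangles are right-angled (at C and I respectively), hypotenuse AB = GH = 18, and leg BC = HI = 8
This matches the HL congruence theorem.
The hypotenuse and one leg of two right triangles are equal (Hypotenuse-Leg).

HL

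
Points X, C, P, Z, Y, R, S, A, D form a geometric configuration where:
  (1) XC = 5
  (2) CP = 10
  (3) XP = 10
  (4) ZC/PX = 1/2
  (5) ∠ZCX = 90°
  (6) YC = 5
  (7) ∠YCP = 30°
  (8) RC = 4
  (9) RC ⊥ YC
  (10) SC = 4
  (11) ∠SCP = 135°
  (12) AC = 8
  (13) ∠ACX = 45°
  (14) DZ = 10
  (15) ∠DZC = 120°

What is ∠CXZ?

From the given relations: ZC = 1/2·PX = 1/2·10 = 5.
Step 1: By the law of cosines on triangle XCZ: XZ² = 5² + 5² − 2·5·5·cos(90°) = 50, so XZ = 5·√2.
Step 2: By the inverse law of cosines on triangle CXZ: cos(∠CXZ) = (5² + (5·√2)² − 5²) / (2·5·5·√2) = 50/70.71 = 0.7071, so ∠CXZ = 45°.

Therefore, the measure of angle ∠CXZ = 45°.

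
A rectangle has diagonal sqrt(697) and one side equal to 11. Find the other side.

The diagonal of a rectangle forms a right triangle with the two sides.
Rearranging the Pythagorean theorem: missing side = sqrt(d^2 - known^2).
= sqrt(697 - 121) = sqrt(576) = 24.

24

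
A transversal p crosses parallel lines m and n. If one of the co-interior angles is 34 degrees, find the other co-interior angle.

Co-interior angles sum to 180: 180 - 34 = 146 degrees.

146 degrees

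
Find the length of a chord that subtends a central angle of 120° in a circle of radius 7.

Chord length = 2r sin(θ/2)
= 2 × 7 × sin(120°/2)
= 2 × 7 × sin(60°)
= 7*sqrt(3)

7*sqrt(3)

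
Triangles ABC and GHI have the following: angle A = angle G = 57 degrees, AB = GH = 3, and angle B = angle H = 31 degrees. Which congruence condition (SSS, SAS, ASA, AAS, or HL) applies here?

Consider the given information: angle A = angle G = 57 degrees, AB = GH = 3, and angle B = angle H = 31 degrees
This is not SAS or AAS: SAS requires two sides and the included angle between them. AAS requires two angles and a non-included side.
The correct criterion is ASA. Two pairs of corresponding angles and the included side are equal (Angle-Side-Angle).

ASA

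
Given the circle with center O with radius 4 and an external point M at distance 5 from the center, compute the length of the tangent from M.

tangent = √(d² - r²) = √(5² - 4²) = √(25 - 16) = √9 = 3

3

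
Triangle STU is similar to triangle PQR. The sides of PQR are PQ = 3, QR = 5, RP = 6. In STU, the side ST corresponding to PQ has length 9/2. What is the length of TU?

Since the triangles are similar, the ratio of corresponding sides is constant.
Scale factor k = ST / PQ = 9/2 / 3 = 3/2
TU = k * QR = 3/2 * 5 = 15/2

15/2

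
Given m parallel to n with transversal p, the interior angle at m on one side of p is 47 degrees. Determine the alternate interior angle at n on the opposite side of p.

Alternate interior angles formed by parallel lines and a transversal are equal.
The given angle is 47 degrees.
The alternate interior angle = 47 degrees.

47 degrees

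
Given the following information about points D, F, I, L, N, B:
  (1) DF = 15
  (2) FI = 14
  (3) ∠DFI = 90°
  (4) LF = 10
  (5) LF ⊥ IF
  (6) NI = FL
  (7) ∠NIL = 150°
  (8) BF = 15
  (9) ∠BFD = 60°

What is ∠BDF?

Step 1: By the law of cosines on triangle DFB: DB² = 15² + 15² − 2·15·15·cos(60°) = 225, so DB = 15.
Step 2: By the inverse law of cosines on triangle BDF: cos(∠BDF) = (15² + 15² − 15²) / (2·15·15) = 225/450 = 0.5, so ∠BDF = 60°.

Therefore, the measure of angle ∠BDF = 60°.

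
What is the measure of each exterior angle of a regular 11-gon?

Each exterior angle of a regular n-gon is 360 / n.
For n = 11: 360 / 11 = 360/11 degrees.

360/11 degrees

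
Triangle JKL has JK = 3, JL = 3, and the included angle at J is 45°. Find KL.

By the law of cosines: KL^2 = JK^2 + JL^2 - 2*JK*JL*cos(J)
KL^2 = 3^2 + 3^2 - 2*3*3*cos(45°)
KL^2 = 9 + 9 - 18*(sqrt(2)/2)
KL^2 = 18 - 9*sqrt(2)
KL = 3*sqrt(2 - sqrt(2))

3*sqrt(2 - sqrt(2))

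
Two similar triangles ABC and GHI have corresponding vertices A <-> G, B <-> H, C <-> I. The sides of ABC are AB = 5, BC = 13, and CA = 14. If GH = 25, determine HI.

Since the triangles are similar, the ratio of corresponding sides is constant.
Scale factor k = GH / AB = 25 / 5 = 5
HI = k * BC = 5 * 13 = 65

65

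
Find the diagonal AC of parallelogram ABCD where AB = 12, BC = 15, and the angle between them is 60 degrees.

Law of cosines: d^2 = 12^2 + 15^2 - 2(12)(15)cos(60°) = 189, so d = 3*sqrt(21).

3*sqrt(21)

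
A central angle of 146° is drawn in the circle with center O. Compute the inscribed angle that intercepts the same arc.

An inscribed angle intercepts an arc from a point on the circle, while the central angle intercepts the same arc from the center.
The inscribed angle is always half the central angle: 146° / 2 = 73°.

73°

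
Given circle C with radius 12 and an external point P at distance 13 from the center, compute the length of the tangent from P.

The tangent, radius, and line from the external point to the center form a right triangle.
The right angle is where the tangent meets the radius.
By the Pythagorean theorem: tangent² + 12² = 13²
tangent² = 169 - 144 = 25
tangent = 5

5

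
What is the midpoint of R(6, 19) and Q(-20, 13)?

M = ((x₁ + x₂)/2, (y₁ + y₂)/2)
= ((6 + -20)/2, (19 + 13)/2)
= (-14/2, 32/2) = (-7, 16)

(-7, 16)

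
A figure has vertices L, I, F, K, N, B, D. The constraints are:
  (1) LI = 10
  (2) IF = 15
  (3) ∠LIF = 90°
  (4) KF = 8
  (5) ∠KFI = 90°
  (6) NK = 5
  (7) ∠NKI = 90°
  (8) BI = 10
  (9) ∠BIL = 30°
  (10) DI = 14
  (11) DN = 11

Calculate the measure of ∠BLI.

Step 1: By the law of cosines on triangle LIB: LB² = 10² + 10² − 2·10·10·cos(30°) = 26.79, so LB ≈ 5.18.
Step 2: By the inverse law of cosines on triangle BLI: cos(∠BLI) = (5.18² + 10² − 10²) / (2·5.18·10) = 26.79/103.53 = 0.2588, so ∠BLI = 75°.

Therefore, the measure of angle ∠BLI = 75°.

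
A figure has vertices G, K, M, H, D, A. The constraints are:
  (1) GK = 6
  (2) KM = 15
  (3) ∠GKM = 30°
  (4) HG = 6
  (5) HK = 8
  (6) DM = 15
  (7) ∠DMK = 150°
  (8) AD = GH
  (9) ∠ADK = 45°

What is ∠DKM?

Step 1: By the law of cosines on triangle KMD: KD² = 15² + 15² − 2·15·15·cos(150°) = 839.71, so KD ≈ 28.98.
Step 2: By the inverse law of cosines on triangle DKM: cos(∠DKM) = (28.98² + 15² − 15²) / (2·28.98·15) = 839.71/869.33 = 0.9659, so ∠DKM = 15°.

Therefore, the measure of angle ∠DKM = 15°.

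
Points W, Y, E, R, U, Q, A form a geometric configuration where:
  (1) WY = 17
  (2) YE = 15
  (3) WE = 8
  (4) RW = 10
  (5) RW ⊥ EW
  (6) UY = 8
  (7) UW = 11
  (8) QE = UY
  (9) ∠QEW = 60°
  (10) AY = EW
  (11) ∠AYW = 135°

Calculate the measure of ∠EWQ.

From the given relations: QE = UY = 8.
Step 1: By the law of cosines on triangle WEQ: WQ² = 8² + 8² − 2·8·8·cos(60°) = 64, so WQ = 8.
Step 2: By the inverse law of cosines on triangle EWQ: cos(∠EWQ) = (8² + 8² − 8²) / (2·8·8) = 64/128 = 0.5, so ∠EWQ = 60°.

Therefore, the measure of angle ∠EWQ = 60°.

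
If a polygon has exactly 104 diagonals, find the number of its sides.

Using d = n(n - 3)/2, we solve 104 = n(n - 3)/2.
So n(n - 3) = 208.
Testing n = 16: 16 * 13 = 208 = 208. Correct.
The polygon has 16 sides.

16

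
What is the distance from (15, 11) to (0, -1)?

d = sqrt((-15)^2 + (-12)^2) = sqrt(369) = 3*sqrt(41)

3*sqrt(41)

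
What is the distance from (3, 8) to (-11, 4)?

d = sqrt((-14)^2 + (-4)^2) = sqrt(212) = 2*sqrt(53)

2*sqrt(53)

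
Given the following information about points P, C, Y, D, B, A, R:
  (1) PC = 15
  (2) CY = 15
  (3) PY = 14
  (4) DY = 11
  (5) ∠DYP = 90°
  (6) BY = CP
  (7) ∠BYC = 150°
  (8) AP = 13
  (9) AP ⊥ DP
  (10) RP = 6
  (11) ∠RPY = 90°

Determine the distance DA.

Step 1: By the law of cosines on triangle DYP: DP² = 11² + 14² − 2·11·14·cos(90°) = 317, so DP ≈ 17.8.
Step 2: By the law of cosines on triangle DPA: DA² = 17.8² + 13² − 2·17.8·13·cos(90°) = 486, so DA = 9·√6.

Therefore, the length of DA = 9·√6.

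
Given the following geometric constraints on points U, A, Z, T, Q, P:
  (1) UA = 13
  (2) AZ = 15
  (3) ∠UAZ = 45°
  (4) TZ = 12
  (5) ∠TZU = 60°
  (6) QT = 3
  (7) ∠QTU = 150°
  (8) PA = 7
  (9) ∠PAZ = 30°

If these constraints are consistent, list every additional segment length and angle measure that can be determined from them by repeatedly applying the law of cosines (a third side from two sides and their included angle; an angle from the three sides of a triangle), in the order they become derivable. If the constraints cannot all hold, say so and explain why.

The constraints are consistent. Derivable facts, in order:
After 1 step:
- UZ ≈ 10.87
- ZP ≈ 9.6
After 2 steps:
- UT ≈ 11.48
- ∠APZ = 128.61°
- ∠AUZ = 77.28°
- ∠AZP = 21.39°
- ∠AZU = 57.72°
After 3 steps:
- UQ ≈ 14.16
- ∠TUZ = 64.88°
- ∠UTZ = 55.12°
After 4 steps:
- ∠QUT = 6.08°
- ∠TQU = 23.92°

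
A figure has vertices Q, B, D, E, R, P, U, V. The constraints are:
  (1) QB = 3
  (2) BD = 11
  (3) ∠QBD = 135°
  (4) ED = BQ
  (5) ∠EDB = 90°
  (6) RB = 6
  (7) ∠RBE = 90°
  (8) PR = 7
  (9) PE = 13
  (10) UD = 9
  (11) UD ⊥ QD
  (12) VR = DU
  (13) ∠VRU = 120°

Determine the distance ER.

From the given relations: ED = BQ = 3.
Step 1: By the law of cosines on triangle BDE: BE² = 11² + 3² − 2·11·3·cos(90°) = 130, so BE = √130.
Step 2: By the law of cosines on triangle EBR: ER² = √130² + 6² − 2·√130·6·cos(90°) = 166, so ER = √166.

Therefore, the length of ER = √166.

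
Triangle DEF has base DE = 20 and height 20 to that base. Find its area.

A triangle's area is half the area of a rectangle with the same base and height.
Area = (1/2) * 20 * 20 = 200.

200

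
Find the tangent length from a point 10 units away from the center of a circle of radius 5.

The tangent, radius, and line from the external point to the center form a right triangle.
The right angle is where the tangent meets the radius.
By the Pythagorean theorem: tangent² + 5² = 10²
tangent² = 100 - 25 = 75
tangent = 5*sqrt(3)

5*sqrt(3)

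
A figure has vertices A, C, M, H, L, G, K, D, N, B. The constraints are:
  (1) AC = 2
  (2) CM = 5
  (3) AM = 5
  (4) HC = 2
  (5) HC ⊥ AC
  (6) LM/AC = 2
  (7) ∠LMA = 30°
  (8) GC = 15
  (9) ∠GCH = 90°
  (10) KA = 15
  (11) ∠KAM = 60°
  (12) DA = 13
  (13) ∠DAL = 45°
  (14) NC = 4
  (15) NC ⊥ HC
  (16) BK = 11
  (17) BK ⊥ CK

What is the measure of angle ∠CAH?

Step 1: By the law of cosines on triangle ACH: AH² = 2² + 2² − 2·2·2·cos(90°) = 8, so AH = 2·√2.
Step 2: By the inverse law of cosines on triangle CAH: cos(∠CAH) = (2² + (2·√2)² − 2²) / (2·2·2·√2) = 8/11.31 = 0.7071, so ∠CAH = 45°.

Therefore, the measure of angle ∠CAH = 45°.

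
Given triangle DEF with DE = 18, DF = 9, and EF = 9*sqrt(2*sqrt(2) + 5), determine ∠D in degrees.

When all three sides of a triangle are known, the law of cosines can be rearranged to find any angle.
cos(C) = (a² + b² - c²) / (2ab) gives cos(D) = -sqrt(2)/2.
Taking the inverse cosine: D = 135°.

135°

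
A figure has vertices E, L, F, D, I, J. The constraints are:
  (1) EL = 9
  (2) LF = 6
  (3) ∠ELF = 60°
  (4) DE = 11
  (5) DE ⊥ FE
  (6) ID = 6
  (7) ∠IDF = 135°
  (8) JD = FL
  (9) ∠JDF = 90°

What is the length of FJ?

From the given relations: JD = FL = 6.
Step 1: By the law of cosines on triangle ELF: EF² = 9² + 6² − 2·9·6·cos(60°) = 63, so EF = 3·√7.
Step 2: By the law of cosines on triangle FED: FD² = (3·√7)² + 11² − 2·3·√7·11·cos(90°) = 184, so FD = 2·√46.
Step 3: By the law of cosines on triangle FDJ: FJ² = (2·√46)² + 6² − 2·2·√46·6·cos(90°) = 220, so FJ = 2·√55.

Therefore, the length of FJ = 2·√55.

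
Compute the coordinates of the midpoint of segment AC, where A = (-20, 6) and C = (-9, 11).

The midpoint is the average of the coordinates:
x: (-20 + -9)/2 = -29/2
y: (6 + 11)/2 = 17/2
Midpoint = (-29/2, 17/2)

(-29/2, 17/2)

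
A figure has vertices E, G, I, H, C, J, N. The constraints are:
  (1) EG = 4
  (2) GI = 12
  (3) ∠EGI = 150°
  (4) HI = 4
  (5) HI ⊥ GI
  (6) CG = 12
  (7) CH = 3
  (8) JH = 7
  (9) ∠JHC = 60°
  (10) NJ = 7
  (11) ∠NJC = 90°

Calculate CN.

Step 1: By the law of cosines on triangle JHC: JC² = 7² + 3² − 2·7·3·cos(60°) = 37, so JC = √37.
Step 2: By the law of cosines on triangle CJN: CN² = √37² + 7² − 2·√37·7·cos(90°) = 86, so CN = √86.

Therefore, the length of CN = √86.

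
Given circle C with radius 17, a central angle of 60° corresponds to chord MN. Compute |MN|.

Drop a perpendicular from the center to the chord, bisecting both the chord and the central angle.
Each half-chord = r sin(θ/2) = 17 sin(30°).
The full chord = 2 × 17 × sin(30°) = 17.

17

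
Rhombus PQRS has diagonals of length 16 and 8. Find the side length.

Half-diagonals are 8 and 4. side = sqrt(8^2 + 4^2) = sqrt(80) = 4*sqrt(5)

4*sqrt(5)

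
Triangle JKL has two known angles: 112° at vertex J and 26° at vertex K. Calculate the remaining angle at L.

The interior angles sum to 180°: angle L = 180 - 112 - 26 = 42°.
The triangle is obtuse (angles 112°, 26°, 42°).

42 degrees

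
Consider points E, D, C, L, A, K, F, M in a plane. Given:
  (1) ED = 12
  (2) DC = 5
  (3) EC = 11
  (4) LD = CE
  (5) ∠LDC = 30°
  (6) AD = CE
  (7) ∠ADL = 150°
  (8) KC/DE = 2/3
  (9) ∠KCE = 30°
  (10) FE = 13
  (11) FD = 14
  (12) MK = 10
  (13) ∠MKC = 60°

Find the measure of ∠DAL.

From the given relations: AD = CE = 11; LD = CE = 11.
Step 1: By the law of cosines on triangle ADL: AL² = 11² + 11² − 2·11·11·cos(150°) = 451.58, so AL ≈ 21.25.
Step 2: By the inverse law of cosines on triangle DAL: cos(∠DAL) = (11² + 21.25² − 11²) / (2·11·21.25) = 451.58/467.51 = 0.9659, so ∠DAL = 15°.

Therefore, the measure of angle ∠DAL = 15°.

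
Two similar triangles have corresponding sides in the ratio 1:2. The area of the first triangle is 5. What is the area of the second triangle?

For similar figures, the area ratio equals the square of the side ratio.
Side ratio (the first triangle to the second triangle) = 1:2, so area ratio = 1^2:2^2 = 1:4.
If the area of the first triangle is 5, then the area of the second triangle = 5 * (4/1) = 20.

20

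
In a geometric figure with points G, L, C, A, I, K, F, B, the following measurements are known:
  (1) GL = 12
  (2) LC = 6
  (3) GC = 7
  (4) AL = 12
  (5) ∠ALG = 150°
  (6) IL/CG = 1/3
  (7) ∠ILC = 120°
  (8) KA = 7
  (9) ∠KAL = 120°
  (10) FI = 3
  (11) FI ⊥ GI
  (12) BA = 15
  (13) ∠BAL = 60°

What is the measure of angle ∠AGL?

Step 1: By the law of cosines on triangle GLA: GA² = 12² + 12² − 2·12·12·cos(150°) = 537.42, so GA ≈ 23.18.
Step 2: By the inverse law of cosines on triangle AGL: cos(∠AGL) = (23.18² + 12² − 12²) / (2·23.18·12) = 537.42/556.37 = 0.9659, so ∠AGL = 15°.

Therefore, the measure of angle ∠AGL = 15°.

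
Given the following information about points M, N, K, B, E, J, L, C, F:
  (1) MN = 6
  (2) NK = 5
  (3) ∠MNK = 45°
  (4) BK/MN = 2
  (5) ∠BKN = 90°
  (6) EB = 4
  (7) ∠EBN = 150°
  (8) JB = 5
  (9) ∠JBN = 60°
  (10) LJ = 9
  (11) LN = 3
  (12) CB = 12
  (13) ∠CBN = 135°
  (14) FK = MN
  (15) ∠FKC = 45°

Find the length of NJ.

From the given relations: BK = 2·MN = 2·6 = 12.
Step 1: By the law of cosines on triangle BKN: BN² = 12² + 5² − 2·12·5·cos(90°) = 169, so BN = 13.
Step 2: By the law of cosines on triangle NBJ: NJ² = 13² + 5² − 2·13·5·cos(60°) = 129, so NJ = √129.

Therefore, the length of NJ = √129.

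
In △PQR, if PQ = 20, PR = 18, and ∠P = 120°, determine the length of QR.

When two sides and the included angle are known, the law of cosines gives the third side.
c^2 = a^2 + b^2 - 2ab cos(C) generalizes the Pythagorean theorem to non-right triangles.
Here: QR^2 = 400 + 324 - 720*(-1/2) = 1084
QR = 2*sqrt(271)

2*sqrt(271)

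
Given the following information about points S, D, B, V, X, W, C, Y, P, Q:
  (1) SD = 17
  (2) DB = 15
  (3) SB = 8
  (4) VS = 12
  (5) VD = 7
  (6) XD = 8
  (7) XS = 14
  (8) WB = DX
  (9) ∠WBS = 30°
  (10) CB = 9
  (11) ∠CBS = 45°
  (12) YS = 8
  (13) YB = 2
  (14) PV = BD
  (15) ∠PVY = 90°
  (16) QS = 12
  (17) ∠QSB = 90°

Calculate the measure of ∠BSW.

From the given relations: WB = DX = 8.
Step 1: By the law of cosines on triangle SBW: SW² = 8² + 8² − 2·8·8·cos(30°) = 17.15, so SW ≈ 4.14.
Step 2: By the inverse law of cosines on triangle BSW: cos(∠BSW) = (8² + 4.14² − 8²) / (2·8·4.14) = 17.15/66.26 = 0.2588, so ∠BSW = 75°.

Therefore, the measure of angle ∠BSW = 75°.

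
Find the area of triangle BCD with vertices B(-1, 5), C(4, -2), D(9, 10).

Using the Shoelace formula for a triangle:
Area = (1/2)|x0(y1 - y2) + x1(y2 - y0) + x2(y0 - y1)|
Area = (1/2)|-1(-2 - 10) + 4(10 - 5) + 9(5 - -2)|
Area = (1/2)|12 + 20 + 63|
Area = (1/2)|95|
Area = (1/2)(95)
Area = 95/2

95/2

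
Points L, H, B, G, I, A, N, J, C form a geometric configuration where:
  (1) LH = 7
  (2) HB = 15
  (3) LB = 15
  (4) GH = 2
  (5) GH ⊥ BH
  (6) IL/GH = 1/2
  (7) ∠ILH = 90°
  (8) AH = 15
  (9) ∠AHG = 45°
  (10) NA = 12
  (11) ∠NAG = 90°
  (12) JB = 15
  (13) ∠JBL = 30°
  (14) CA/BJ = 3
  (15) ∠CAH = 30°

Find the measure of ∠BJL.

Step 1: By the law of cosines on triangle JBL: JL² = 15² + 15² − 2·15·15·cos(30°) = 60.29, so JL ≈ 7.76.
Step 2: By the inverse law of cosines on triangle BJL: cos(∠BJL) = (15² + 7.76² − 15²) / (2·15·7.76) = 60.29/232.94 = 0.2588, so ∠BJL = 75°.

Therefore, the measure of angle ∠BJL = 75°.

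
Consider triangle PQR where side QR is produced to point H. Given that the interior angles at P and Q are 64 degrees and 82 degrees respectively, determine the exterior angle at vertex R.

The interior angle at R is 180 - 64 - 82 = 34 degrees.
The exterior angle and interior angle at R are supplementary:
Exterior angle = 180 - 34 = 146 degrees.

146 degrees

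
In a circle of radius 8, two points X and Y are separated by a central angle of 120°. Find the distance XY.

Chord = 2(8) sin(60°) = 8*sqrt(3)

8*sqrt(3)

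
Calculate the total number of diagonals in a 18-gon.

Each of the 18 vertices connects to 15 non-adjacent vertices via diagonals.
Total connections = 18 × 15 = 270, but each diagonal is counted twice.
Number of diagonals = 270 / 2 = 135.

135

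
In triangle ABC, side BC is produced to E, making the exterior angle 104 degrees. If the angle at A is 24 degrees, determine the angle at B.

The exterior angle theorem states that an exterior angle equals the sum of the two non-adjacent interior angles.
So 104 = 24 + angle B, which gives angle B = 104 - 24 = 80 degrees.

80 degrees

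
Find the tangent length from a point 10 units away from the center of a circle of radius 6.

tangent = √(d² - r²) = √(10² - 6²) = √(100 - 36) = √64 = 8

8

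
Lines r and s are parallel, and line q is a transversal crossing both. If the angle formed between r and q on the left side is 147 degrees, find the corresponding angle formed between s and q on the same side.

Corresponding angles are equal: 147 degrees.

147 degrees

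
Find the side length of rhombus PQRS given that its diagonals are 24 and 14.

In a rhombus, the diagonals bisect each other perpendicularly, creating four congruent right triangles.
Each triangle has legs 12 (half of 24) and 7 (half of 14).
The hypotenuse of each right triangle is a side of the rhombus:
side = sqrt(12^2 + 7^2) = sqrt(193)

sqrt(193)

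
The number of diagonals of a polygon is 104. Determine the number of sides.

Using d = n(n - 3)/2, we solve 104 = n(n - 3)/2.
So n(n - 3) = 208.
Testing n = 16: 16 * 13 = 208 = 208. Correct.
The polygon has 16 sides.

16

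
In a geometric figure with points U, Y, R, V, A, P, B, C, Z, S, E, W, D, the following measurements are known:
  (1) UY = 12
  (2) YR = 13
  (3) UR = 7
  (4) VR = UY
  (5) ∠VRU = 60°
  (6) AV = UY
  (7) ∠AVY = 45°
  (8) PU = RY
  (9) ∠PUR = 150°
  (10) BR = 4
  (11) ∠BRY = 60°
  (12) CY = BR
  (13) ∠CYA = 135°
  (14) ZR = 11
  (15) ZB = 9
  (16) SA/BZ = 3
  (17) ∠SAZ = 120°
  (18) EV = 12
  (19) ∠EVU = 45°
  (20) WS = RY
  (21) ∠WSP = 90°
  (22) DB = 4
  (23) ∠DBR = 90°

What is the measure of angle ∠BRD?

Step 1: By the law of cosines on triangle RBD: RD² = 4² + 4² − 2·4·4·cos(90°) = 32, so RD = 4·√2.
Step 2: By the inverse law of cosines on triangle BRD: cos(∠BRD) = (4² + (4·√2)² − 4²) / (2·4·4·√2) = 32/45.25 = 0.7071, so ∠BRD = 45°.

Therefore, the measure of angle ∠BRD = 45°.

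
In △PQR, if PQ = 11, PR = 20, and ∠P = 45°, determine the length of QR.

Law of cosines: QR^2 = 11^2 + 20^2 - 2(11)(20)cos(45°) = 521 - 220*sqrt(2), so QR = sqrt(521 - 220*sqrt(2)).

sqrt(521 - 220*sqrt(2))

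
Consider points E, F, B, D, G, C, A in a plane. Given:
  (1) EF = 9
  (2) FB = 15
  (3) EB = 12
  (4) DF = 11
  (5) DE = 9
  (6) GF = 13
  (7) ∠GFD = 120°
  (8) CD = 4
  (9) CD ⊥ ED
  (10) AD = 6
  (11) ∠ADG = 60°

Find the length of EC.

Step 1: By the law of cosines on triangle EDC: EC² = 9² + 4² − 2·9·4·cos(90°) = 97, so EC = √97.

Therefore, the length of EC = √97.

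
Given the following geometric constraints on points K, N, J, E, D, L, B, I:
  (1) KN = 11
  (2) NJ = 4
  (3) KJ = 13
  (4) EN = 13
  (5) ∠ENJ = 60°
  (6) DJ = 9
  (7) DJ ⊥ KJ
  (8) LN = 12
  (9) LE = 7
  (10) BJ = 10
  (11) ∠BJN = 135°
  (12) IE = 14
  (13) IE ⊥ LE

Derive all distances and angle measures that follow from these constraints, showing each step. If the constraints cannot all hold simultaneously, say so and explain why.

The constraints are consistent.

Step 1: From KJ = 13, JD = 9, and ∠KJD = 90°, by the law of cosines:
  KD² = KJ² + JD² - 2·KJ·JD·cos(90°) = 169 + 81 - 0 = 250
  KD = 5·√10

Step 2: From NJ = 4, JB = 10, and ∠NJB = 135°, by the law of cosines:
  NB² = NJ² + JB² - 2·NJ·JB·cos(135°) = 16 + 100 + 56.57 = 172.6
  NB ≈ 13.14

Step 3: From JN = 4, NE = 13, and ∠JNE = 60°, by the law of cosines:
  JE² = JN² + NE² - 2·JN·NE·cos(60°) = 16 + 169 - 52 = 133
  JE = √133

Step 4: From LE = 7, EI = 14, and ∠LEI = 90°, by the law of cosines:
  LI² = LE² + EI² - 2·LE·EI·cos(90°) = 49 + 196 - 0 = 245
  LI = 7·√5

Step 5: From KJ = 13, KN = 11, JN = 4, by the inverse law of cosines:
  cos(∠JKN) = (KJ² + KN² - JN²) / (2·KJ·KN)
  ∠JKN = 16.66°

Step 6: From NE = 13, NL = 12, EL = 7, by the inverse law of cosines:
  cos(∠ENL) = (NE² + NL² - EL²) / (2·NE·NL)
  ∠ENL = 32.2°

Step 7: From NJ = 4, NK = 11, JK = 13, by the inverse law of cosines:
  cos(∠JNK) = (NJ² + NK² - JK²) / (2·NJ·NK)
  ∠JNK = 111.32°

Step 8: From JK = 13, JN = 4, KN = 11, by the inverse law of cosines:
  cos(∠KJN) = (JK² + JN² - KN²) / (2·JK·JN)
  ∠KJN = 52.02°

Step 9: From EL = 7, EN = 13, LN = 12, by the inverse law of cosines:
  cos(∠LEN) = (EL² + EN² - LN²) / (2·EL·EN)
  ∠LEN = 66.01°

Step 10: From LE = 7, LN = 12, EN = 13, by the inverse law of cosines:
  cos(∠ELN) = (LE² + LN² - EN²) / (2·LE·LN)
  ∠ELN = 81.79°

Step 11: From KD = 5·√10, KJ = 13, DJ = 9, by the inverse law of cosines:
  cos(∠DKJ) = (KD² + KJ² - DJ²) / (2·KD·KJ)
  ∠DKJ = 34.7°

Step 12: From NB = 13.14, NJ = 4, BJ = 10, by the inverse law of cosines:
  cos(∠BNJ) = (NB² + NJ² - BJ²) / (2·NB·NJ)
  ∠BNJ = 32.57°

Step 13: From JE = √133, JN = 4, EN = 13, by the inverse law of cosines:
  cos(∠EJN) = (JE² + JN² - EN²) / (2·JE·JN)
  ∠EJN = 102.52°

Step 14: From EJ = √133, EN = 13, JN = 4, by the inverse law of cosines:
  cos(∠JEN) = (EJ² + EN² - JN²) / (2·EJ·EN)
  ∠JEN = 17.48°

Step 15: From DJ = 9, DK = 5·√10, JK = 13, by the inverse law of cosines:
  cos(∠JDK) = (DJ² + DK² - JK²) / (2·DJ·DK)
  ∠JDK = 55.3°

Step 16: From LE = 7, LI = 7·√5, EI = 14, by the inverse law of cosines:
  cos(∠ELI) = (LE² + LI² - EI²) / (2·LE·LI)
  ∠ELI = 63.43°

Step 17: From BJ = 10, BN = 13.14, JN = 4, by the inverse law of cosines:
  cos(∠JBN) = (BJ² + BN² - JN²) / (2·BJ·BN)
  ∠JBN = 12.43°

Step 18: From IE = 14, IL = 7·√5, EL = 7, by the inverse law of cosines:
  cos(∠EIL) = (IE² + IL² - EL²) / (2·IE·IL)
  ∠EIL = 26.57°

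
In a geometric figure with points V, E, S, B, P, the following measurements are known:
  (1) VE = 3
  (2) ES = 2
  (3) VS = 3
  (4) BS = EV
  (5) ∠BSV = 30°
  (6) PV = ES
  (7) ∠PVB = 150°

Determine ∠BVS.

From the given relations: BS = EV = 3.
Step 1: By the law of cosines on triangle VSB: VB² = 3² + 3² − 2·3·3·cos(30°) = 2.41, so VB ≈ 1.55.
Step 2: By the inverse law of cosines on triangle BVS: cos(∠BVS) = (1.55² + 3² − 3²) / (2·1.55·3) = 2.41/9.32 = 0.2588, so ∠BVS = 75°.

Therefore, the measure of angle ∠BVS = 75°.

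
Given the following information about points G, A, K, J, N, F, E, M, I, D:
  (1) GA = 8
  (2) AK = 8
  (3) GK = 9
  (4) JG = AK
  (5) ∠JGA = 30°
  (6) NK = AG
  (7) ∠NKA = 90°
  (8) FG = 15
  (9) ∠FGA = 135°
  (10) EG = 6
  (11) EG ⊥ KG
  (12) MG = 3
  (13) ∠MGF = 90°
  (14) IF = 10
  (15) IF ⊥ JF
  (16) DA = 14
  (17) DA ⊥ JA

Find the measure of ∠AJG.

From the given relations: JG = AK = 8.
Step 1: By the law of cosines on triangle JGA: JA² = 8² + 8² − 2·8·8·cos(30°) = 17.15, so JA ≈ 4.14.
Step 2: By the inverse law of cosines on triangle AJG: cos(∠AJG) = (4.14² + 8² − 8²) / (2·4.14·8) = 17.15/66.26 = 0.2588, so ∠AJG = 75°.

Therefore, the measure of angle ∠AJG = 75°.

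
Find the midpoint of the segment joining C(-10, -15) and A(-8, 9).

The midpoint is the average of the coordinates:
x: (-10 + -8)/2 = -9
y: (-15 + 9)/2 = -3
Midpoint = (-9, -3)

(-9, -3)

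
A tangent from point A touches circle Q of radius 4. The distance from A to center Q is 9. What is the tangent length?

Let T be the point of tangency. Then QT ⊥ AT (radius ⊥ tangent).
In right triangle QTA: QA² = QT² + AT²
9² = 4² + AT²
AT² = 65, AT = sqrt(65)

sqrt(65)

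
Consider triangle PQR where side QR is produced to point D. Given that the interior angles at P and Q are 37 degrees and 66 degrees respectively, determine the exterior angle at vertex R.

The interior angle at R is 180 - 37 - 66 = 77 degrees.
The exterior angle and interior angle at R are supplementary:
Exterior angle = 180 - 77 = 103 degrees.

103 degrees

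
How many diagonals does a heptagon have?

Each of the 7 vertices connects to 4 non-adjacent vertices via diagonals.
Total connections = 7 × 4 = 28, but each diagonal is counted twice.
Number of diagonals = 28 / 2 = 14.

14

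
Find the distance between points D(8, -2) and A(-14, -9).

d = sqrt((-14 - 8)^2 + (-9 - -2)^2)
d = sqrt(-22^2 + -7^2)
d = sqrt(484 + 49)
d = sqrt(533)

sqrt(533)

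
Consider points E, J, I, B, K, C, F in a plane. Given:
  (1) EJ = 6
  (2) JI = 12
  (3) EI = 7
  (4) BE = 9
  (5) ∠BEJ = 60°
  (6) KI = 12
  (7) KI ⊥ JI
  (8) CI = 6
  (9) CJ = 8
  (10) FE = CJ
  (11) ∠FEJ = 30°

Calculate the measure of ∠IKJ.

Step 1: By the law of cosines on triangle KIJ: KJ² = 12² + 12² − 2·12·12·cos(90°) = 288, so KJ = 12·√2.
Step 2: By the inverse law of cosines on triangle IKJ: cos(∠IKJ) = (12² + (12·√2)² − 12²) / (2·12·12·√2) = 288/407.29 = 0.7071, so ∠IKJ = 45°.

Therefore, the measure of angle ∠IKJ = 45°.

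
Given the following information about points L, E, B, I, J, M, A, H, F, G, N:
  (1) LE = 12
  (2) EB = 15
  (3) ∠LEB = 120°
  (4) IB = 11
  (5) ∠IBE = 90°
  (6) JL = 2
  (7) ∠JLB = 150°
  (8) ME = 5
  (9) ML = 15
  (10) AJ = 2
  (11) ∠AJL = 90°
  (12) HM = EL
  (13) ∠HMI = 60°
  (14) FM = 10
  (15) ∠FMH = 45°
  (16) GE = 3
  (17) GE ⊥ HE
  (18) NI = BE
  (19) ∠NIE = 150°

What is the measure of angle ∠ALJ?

Step 1: By the law of cosines on triangle LJA: LA² = 2² + 2² − 2·2·2·cos(90°) = 8, so LA = 2·√2.
Step 2: By the inverse law of cosines on triangle ALJ: cos(∠ALJ) = ((2·√2)² + 2² − 2²) / (2·2·√2·2) = 8/11.31 = 0.7071, so ∠ALJ = 45°.

Therefore, the measure of angle ∠ALJ = 45°.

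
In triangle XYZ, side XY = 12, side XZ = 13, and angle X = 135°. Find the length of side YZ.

When two sides and the included angle are known, the law of cosines gives the third side.
c^2 = a^2 + b^2 - 2ab cos(C) generalizes the Pythagorean theorem to non-right triangles.
Here: YZ^2 = 144 + 169 - 312*(-sqrt(2)/2) = 156*sqrt(2) + 313
YZ = sqrt(156*sqrt(2) + 313)

sqrt(156*sqrt(2) + 313)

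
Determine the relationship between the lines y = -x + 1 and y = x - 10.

Slope of line 1: m1 = -1
Slope of line 2: m2 = 1
Two lines are perpendicular when the product of their slopes is -1 (negative reciprocals).
m1 * m2 = (-1) * (1) = -1, confirming perpendicularity.

Perpendicular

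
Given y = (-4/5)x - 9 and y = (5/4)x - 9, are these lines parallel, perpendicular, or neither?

Slope of line 1: m1 = -4/5
Slope of line 2: m2 = 5/4
Two lines are perpendicular when the product of their slopes is -1 (negative reciprocals).
m1 * m2 = (-4/5) * (5/4) = -1, confirming perpendicularity.

Perpendicular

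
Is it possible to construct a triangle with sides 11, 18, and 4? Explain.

The longest side is 18. The other two sides sum to 4 + 11 = 15.
Since 15 ≤ 18, the two shorter sides cannot reach around to close the triangle.

No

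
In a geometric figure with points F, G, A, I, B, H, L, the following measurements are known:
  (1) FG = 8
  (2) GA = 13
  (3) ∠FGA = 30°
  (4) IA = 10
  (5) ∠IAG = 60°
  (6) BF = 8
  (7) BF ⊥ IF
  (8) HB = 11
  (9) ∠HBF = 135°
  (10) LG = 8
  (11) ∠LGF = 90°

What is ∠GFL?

Step 1: By the law of cosines on triangle FGL: FL² = 8² + 8² − 2·8·8·cos(90°) = 128, so FL = 8·√2.
Step 2: By the inverse law of cosines on triangle GFL: cos(∠GFL) = (8² + (8·√2)² − 8²) / (2·8·8·√2) = 128/181.02 = 0.7071, so ∠GFL = 45°.

Therefore, the measure of angle ∠GFL = 45°.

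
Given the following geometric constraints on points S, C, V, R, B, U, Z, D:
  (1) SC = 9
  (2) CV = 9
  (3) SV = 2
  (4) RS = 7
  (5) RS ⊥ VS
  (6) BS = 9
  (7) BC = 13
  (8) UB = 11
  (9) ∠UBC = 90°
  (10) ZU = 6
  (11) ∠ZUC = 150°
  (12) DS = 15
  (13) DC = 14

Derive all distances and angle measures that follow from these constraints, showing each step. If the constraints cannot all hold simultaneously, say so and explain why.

The constraints are consistent.

Step 1: From CB = 13, BU = 11, and ∠CBU = 90°, by the law of cosines:
  CU² = CB² + BU² - 2·CB·BU·cos(90°) = 169 + 121 - 0 = 290
  CU ≈ 17.03

Step 2: From VS = 2, SR = 7, and ∠VSR = 90°, by the law of cosines:
  VR² = VS² + SR² - 2·VS·SR·cos(90°) = 4 + 49 - 0 = 53
  VR = √53

Step 3: From SB = 9, SC = 9, BC = 13, by the inverse law of cosines:
  cos(∠BSC) = (SB² + SC² - BC²) / (2·SB·SC)
  ∠BSC = 92.48°

Step 4: From SC = 9, SD = 15, CD = 14, by the inverse law of cosines:
  cos(∠CSD) = (SC² + SD² - CD²) / (2·SC·SD)
  ∠CSD = 65.96°

Step 5: From SC = 9, SV = 2, CV = 9, by the inverse law of cosines:
  cos(∠CSV) = (SC² + SV² - CV²) / (2·SC·SV)
  ∠CSV = 83.62°

Step 6: From CB = 13, CS = 9, BS = 9, by the inverse law of cosines:
  cos(∠BCS) = (CB² + CS² - BS²) / (2·CB·CS)
  ∠BCS = 43.76°

Step 7: From CD = 14, CS = 9, DS = 15, by the inverse law of cosines:
  cos(∠DCS) = (CD² + CS² - DS²) / (2·CD·CS)
  ∠DCS = 78.09°

Step 8: From CS = 9, CV = 9, SV = 2, by the inverse law of cosines:
  cos(∠SCV) = (CS² + CV² - SV²) / (2·CS·CV)
  ∠SCV = 12.76°

Step 9: From VC = 9, VS = 2, CS = 9, by the inverse law of cosines:
  cos(∠CVS) = (VC² + VS² - CS²) / (2·VC·VS)
  ∠CVS = 83.62°

Step 10: From BC = 13, BS = 9, CS = 9, by the inverse law of cosines:
  cos(∠CBS) = (BC² + BS² - CS²) / (2·BC·BS)
  ∠CBS = 43.76°

Step 11: From DC = 14, DS = 15, CS = 9, by the inverse law of cosines:
  cos(∠CDS) = (DC² + DS² - CS²) / (2·DC·DS)
  ∠CDS = 35.95°

Step 12: From CU = 17.03, UZ = 6, and ∠CUZ = 150°, by the law of cosines:
  CZ² = CU² + UZ² - 2·CU·UZ·cos(150°) = 290 + 36 + 177 = 503
  CZ ≈ 22.43

Step 13: From CB = 13, CU = 17.03, BU = 11, by the inverse law of cosines:
  cos(∠BCU) = (CB² + CU² - BU²) / (2·CB·CU)
  ∠BCU = 40.24°

Step 14: From VR = √53, VS = 2, RS = 7, by the inverse law of cosines:
  cos(∠RVS) = (VR² + VS² - RS²) / (2·VR·VS)
  ∠RVS = 74.05°

Step 15: From RS = 7, RV = √53, SV = 2, by the inverse law of cosines:
  cos(∠SRV) = (RS² + RV² - SV²) / (2·RS·RV)
  ∠SRV = 15.95°

Step 16: From UB = 11, UC = 17.03, BC = 13, by the inverse law of cosines:
  cos(∠BUC) = (UB² + UC² - BC²) / (2·UB·UC)
  ∠BUC = 49.76°

Step 17: From CU = 17.03, CZ = 22.43, UZ = 6, by the inverse law of cosines:
  cos(∠UCZ) = (CU² + CZ² - UZ²) / (2·CU·CZ)
  ∠UCZ = 7.69°

Step 18: From ZC = 22.43, ZU = 6, CU = 17.03, by the inverse law of cosines:
  cos(∠CZU) = (ZC² + ZU² - CU²) / (2·ZC·ZU)
  ∠CZU = 22.31°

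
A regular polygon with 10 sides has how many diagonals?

Total line segments between 10 vertices = C(10,2) = 45.
Subtract the 10 sides: 45 - 10 = 35 diagonals.

35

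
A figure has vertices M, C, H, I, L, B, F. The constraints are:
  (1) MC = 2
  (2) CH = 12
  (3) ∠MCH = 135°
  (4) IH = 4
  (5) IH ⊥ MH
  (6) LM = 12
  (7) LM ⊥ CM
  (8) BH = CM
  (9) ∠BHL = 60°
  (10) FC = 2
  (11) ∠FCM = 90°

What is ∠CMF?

Step 1: By the law of cosines on triangle MCF: MF² = 2² + 2² − 2·2·2·cos(90°) = 8, so MF = 2·√2.
Step 2: By the inverse law of cosines on triangle CMF: cos(∠CMF) = (2² + (2·√2)² − 2²) / (2·2·2·√2) = 8/11.31 = 0.7071, so ∠CMF = 45°.

Therefore, the measure of angle ∠CMF = 45°.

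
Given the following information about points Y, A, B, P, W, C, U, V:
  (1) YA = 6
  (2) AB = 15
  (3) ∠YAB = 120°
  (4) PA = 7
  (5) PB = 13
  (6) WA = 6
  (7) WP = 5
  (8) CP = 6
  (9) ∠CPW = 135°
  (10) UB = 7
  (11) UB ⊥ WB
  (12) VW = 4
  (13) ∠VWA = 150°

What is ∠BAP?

Step 1: By the inverse law of cosines on triangle BAP: cos(∠BAP) = (15² + 7² − 13²) / (2·15·7) = 105/210 = 0.5, so ∠BAP = 60°.

Therefore, the measure of angle ∠BAP = 60°.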